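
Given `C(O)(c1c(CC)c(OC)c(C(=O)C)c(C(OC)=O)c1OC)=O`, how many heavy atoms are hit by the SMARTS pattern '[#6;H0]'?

The query [#6;H0] means: any carbon with no attached hydrogen.
Check the 22 heavy atoms by environment: 6× c (aromatic, H0) → match; 3× C (H0) → match; 6× O (H0) → no; 5× C (H3) → no; 1× C (H2) → no; 1× O (H1) → no.
Summing the matching environments: 6 + 3 = 9 matching atoms.

9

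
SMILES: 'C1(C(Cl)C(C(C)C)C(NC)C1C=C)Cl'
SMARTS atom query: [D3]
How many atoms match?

6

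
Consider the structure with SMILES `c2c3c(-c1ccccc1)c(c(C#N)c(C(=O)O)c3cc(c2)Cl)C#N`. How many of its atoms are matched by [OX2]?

1

The query [OX2] means: aliphatic oxygen with two total connections — ether, hydroxyl, or ester single-bond O.
Check the 24 heavy atoms by environment: 16× c (aromatic, X3) → no; 2× C (X2) → no; 2× N (X1) → no; 1× Cl (X1) → no; 1× C (X3) → no; 1× O (X1) → no; 1× O (X2) → match.
That gives 1 matching atom.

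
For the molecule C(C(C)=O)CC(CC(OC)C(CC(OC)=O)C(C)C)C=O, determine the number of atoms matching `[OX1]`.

3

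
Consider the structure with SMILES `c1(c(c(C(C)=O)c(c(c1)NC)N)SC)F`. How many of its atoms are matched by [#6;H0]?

6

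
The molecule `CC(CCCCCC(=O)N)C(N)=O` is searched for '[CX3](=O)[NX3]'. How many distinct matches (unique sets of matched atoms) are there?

2

[CX3](=O)[NX3] is the SMARTS for an amide: a carbonyl carbon bonded to a trivalent nitrogen.
The molecule carries 2 separate instances of a primary amide (-C(=O)NH2) meeting every constraint; each maps to a distinct set of atoms, giving 2 matches.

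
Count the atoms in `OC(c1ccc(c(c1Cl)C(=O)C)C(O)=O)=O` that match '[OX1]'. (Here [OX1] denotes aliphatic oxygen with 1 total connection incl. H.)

Check the 16 heavy atoms by environment: 6× c (aromatic, X3) → no; 3× C (X3) → no; 3× O (X1) → match; 2× O (X2) → no; 1× Cl (X1) → no; 1× C (X4) → no.
That gives 3 matching atoms.

3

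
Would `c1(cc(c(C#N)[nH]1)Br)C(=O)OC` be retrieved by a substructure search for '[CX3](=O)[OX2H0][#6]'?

Yes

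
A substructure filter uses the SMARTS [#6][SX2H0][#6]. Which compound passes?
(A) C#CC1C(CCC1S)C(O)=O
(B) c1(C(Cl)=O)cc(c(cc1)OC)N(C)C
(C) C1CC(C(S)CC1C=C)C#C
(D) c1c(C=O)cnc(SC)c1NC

D

[#6][SX2H0][#6] describes an aliphatic sulfur bridging two carbons with no H on the sulfur (a thioether).
(A) has a thiol (-SH) but the sulfur has H1, not H0 bridging two carbons.
(B) has a methoxy ether (-OCH3) but the bridging atom is O, not S.
(C) has a thiol (-SH) but the sulfur has H1, not H0 bridging two carbons.
(D) contains a methylthio ether (-SCH3), which satisfies every atom and bond constraint.
So the answer is (D).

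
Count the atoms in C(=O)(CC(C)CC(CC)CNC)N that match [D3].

The query [D3] means: atom with exactly three heavy-atom neighbours.
Check the 13 heavy atoms by environment: 4× C (D2) → no; 3× C (D3) → match; 3× C (D1) → no; 1× N (D2) → no; 1× O (D1) → no; 1× N (D1) → no.
That gives 3 matching atoms.

3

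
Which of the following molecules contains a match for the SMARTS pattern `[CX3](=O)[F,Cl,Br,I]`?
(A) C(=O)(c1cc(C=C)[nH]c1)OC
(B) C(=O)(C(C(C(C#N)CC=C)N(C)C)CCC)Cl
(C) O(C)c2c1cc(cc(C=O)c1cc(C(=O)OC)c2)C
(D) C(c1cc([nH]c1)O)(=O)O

B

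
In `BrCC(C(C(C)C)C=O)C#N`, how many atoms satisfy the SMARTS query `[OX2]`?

The query [OX2] means: aliphatic oxygen with two total connections — ether, hydroxyl, or ester single-bond O.
Check the 11 heavy atoms by environment: 6× C (X4) → no; 1× Br (X1) → no; 1× C (X3) → no; 1× O (X1) → no; 1× C (X2) → no; 1× N (X1) → no.
No environment satisfies the query, so 0 matching atoms.

0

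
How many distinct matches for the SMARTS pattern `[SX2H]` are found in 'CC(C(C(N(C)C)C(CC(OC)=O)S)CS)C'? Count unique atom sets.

[SX2H] is the SMARTS for a thiol: an aliphatic sulfur with two connections, one being H.
The molecule carries 2 separate instances of a thiol (-SH) meeting every constraint; each maps to a distinct set of atoms, giving 2 matches.

2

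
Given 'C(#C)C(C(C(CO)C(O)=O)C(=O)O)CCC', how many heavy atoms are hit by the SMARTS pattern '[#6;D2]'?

4

The query [#6;D2] means: any carbon bonded to exactly two heavy atoms.
Check the 16 heavy atoms by environment: 4× C (D2) → match; 5× C (D3) → no; 5× O (D1) → no; 2× C (D1) → no.
That gives 4 matching atoms.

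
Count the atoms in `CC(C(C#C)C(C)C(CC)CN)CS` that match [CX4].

10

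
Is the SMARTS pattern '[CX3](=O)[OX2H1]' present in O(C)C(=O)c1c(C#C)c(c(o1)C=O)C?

The pattern [CX3](=O)[OX2H1] describes an sp2 carbon double-bonded to O and single-bonded to an -OH oxygen — a carboxylic acid.
The closest candidate here is an aldehyde (-CHO), but there is no singly-bonded oxygen on the carbonyl carbon. No other fragment satisfies the full query, so there is no match.

No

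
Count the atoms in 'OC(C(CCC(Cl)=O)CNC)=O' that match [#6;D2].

Check the 12 heavy atoms by environment: 3× C (D2) → match; 3× C (D3) → no; 1× N (D2) → no; 1× C (D1) → no; 3× O (D1) → no; 1× Cl (D1) → no.
That gives 3 matching atoms.

3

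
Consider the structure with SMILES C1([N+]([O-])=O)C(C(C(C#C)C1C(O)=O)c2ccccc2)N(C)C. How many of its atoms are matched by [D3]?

The query [D3] means: atom with exactly three heavy-atom neighbours.
Check the 22 heavy atoms by environment: 6× C (D3) → match; 1× N (D3) → match; 3× C (D1) → no; 1× c (aromatic, D3) → match; 5× c (aromatic, D2) → no; 1× N (charge +1, D3) → match; 1× O (charge -1, D1) → no; 3× O (D1) → no; 1× C (D2) → no.
Summing the matching environments: 6 + 1 + 1 + 1 = 9 matching atoms.

9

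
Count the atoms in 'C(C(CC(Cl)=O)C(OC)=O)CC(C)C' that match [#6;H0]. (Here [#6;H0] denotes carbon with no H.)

Check the 14 heavy atoms by environment: 3× C (H2) → no; 2× C (H1) → no; 3× C (H3) → no; 2× C (H0) → match; 3× O (H0) → no; 1× Cl (H0) → no.
That gives 2 matching atoms.

2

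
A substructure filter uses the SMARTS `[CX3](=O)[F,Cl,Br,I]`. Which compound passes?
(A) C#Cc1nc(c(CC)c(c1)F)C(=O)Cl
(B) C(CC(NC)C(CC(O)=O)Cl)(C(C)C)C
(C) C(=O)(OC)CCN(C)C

A

[CX3](=O)[F,Cl,Br,I] describes a carbonyl carbon bonded to a halogen (an acyl halide).
(A) contains an acyl chloride (-C(=O)Cl), which satisfies every atom and bond constraint.
(B) has a carboxylic acid group (-C(=O)OH) but the carbonyl is bonded to -OH, not to a halogen.
(C) has a methyl-ester group (-C(=O)OCH3) but the carbonyl is bonded to -O-C, not to a halogen.
So the answer is (A).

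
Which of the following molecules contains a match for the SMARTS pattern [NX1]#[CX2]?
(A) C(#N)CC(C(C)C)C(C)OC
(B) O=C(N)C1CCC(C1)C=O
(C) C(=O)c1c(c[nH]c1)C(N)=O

A

[NX1]#[CX2] describes a nitrogen triple-bonded to a two-connected carbon (a nitrile).
(A) contains a nitrile (-C#N), which satisfies every atom and bond constraint.
(B) has a primary amide (-C(=O)NH2) but the nitrogen is NX3, not NX1.
(C) has a primary amide (-C(=O)NH2) but the nitrogen is NX3, not NX1.
So the answer is (A).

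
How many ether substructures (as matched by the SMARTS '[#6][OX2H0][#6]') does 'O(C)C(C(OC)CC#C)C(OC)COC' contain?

4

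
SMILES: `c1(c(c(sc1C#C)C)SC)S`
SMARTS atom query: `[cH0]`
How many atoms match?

The query [cH0] means: aromatic carbon with no attached hydrogen (substituted or ring-fusion).
Check the 11 heavy atoms by environment: 1× s (aromatic, H0) → no; 4× c (aromatic, H0) → match; 1× C (H0) → no; 1× C (H1) → no; 2× C (H3) → no; 1× S (H0) → no; 1× S (H1) → no.
That gives 4 matching atoms.

4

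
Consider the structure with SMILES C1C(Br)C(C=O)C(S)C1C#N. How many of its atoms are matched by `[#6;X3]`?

1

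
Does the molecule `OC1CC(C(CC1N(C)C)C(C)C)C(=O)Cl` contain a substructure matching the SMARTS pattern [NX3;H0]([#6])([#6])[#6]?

Yes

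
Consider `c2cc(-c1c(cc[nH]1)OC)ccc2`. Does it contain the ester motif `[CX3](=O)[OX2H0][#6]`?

No

The pattern [CX3](=O)[OX2H0][#6] describes a carbonyl carbon bonded to an oxygen that is itself bonded to carbon (no H on that O) — an ester.
The closest candidate here is a methoxy ether (-OCH3), but the ether oxygen is not adjacent to a C=O carbon. No other fragment satisfies the full query, so there is no match.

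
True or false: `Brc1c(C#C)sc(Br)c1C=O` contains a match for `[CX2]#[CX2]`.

True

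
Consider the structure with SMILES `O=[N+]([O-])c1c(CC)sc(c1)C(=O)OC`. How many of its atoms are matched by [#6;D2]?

2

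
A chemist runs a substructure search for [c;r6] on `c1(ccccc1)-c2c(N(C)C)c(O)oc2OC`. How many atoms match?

The query [c;r6] means: aromatic carbon that belongs to a six-membered ring.
Check the 17 heavy atoms by environment: 1× o (aromatic, in 5-ring) → no; 4× c (aromatic, in 5-ring) → no; 6× c (aromatic, in 6-ring) → match; 2× O (acyclic) → no; 3× C (acyclic) → no; 1× N (acyclic) → no.
That gives 6 matching atoms.

6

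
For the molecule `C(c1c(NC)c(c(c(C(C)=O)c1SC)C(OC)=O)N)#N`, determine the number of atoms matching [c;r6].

The query [c;r6] means: aromatic carbon that belongs to a six-membered ring.
Check the 20 heavy atoms by environment: 6× c (aromatic, in 6-ring) → match; 1× S (acyclic) → no; 7× C (acyclic) → no; 3× O (acyclic) → no; 3× N (acyclic) → no.
That gives 6 matching atoms.

6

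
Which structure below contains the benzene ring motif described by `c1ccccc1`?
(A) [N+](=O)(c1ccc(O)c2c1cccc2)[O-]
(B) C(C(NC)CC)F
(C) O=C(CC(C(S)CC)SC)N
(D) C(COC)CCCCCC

c1ccccc1 describes six aromatic carbons in a ring (a benzene ring).
(A) contains the required atom environment, so the pattern matches.
(B) has a methyl group (-CH3) but no six-membered all-carbon aromatic ring is present.
(C) has a methyl group (-CH3) but no six-membered all-carbon aromatic ring is present.
(D) has a methyl group (-CH3) but no six-membered all-carbon aromatic ring is present.
So the answer is (A).

A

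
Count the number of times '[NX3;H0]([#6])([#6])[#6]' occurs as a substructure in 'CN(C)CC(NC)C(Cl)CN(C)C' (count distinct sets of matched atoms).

2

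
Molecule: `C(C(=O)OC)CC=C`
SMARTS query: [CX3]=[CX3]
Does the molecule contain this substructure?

Yes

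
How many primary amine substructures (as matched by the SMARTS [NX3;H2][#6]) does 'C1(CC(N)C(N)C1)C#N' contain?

[NX3;H2][#6] is the SMARTS for a primary amine: a trivalent nitrogen with two H attached to carbon.
The molecule carries 2 separate instances of a primary amino group (-NH2) meeting every constraint; each maps to a distinct set of atoms, giving 2 matches.

2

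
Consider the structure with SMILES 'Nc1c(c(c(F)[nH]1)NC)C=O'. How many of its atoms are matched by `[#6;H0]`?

4

The query [#6;H0] means: any carbon with no attached hydrogen.
Check the 11 heavy atoms by environment: 1× n (aromatic, H1) → no; 4× c (aromatic, H0) → match; 1× N (H2) → no; 1× N (H1) → no; 1× C (H3) → no; 1× F (H0) → no; 1× C (H1) → no; 1× O (H0) → no.
That gives 4 matching atoms.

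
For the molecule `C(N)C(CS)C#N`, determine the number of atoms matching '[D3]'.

1

The query [D3] means: atom with exactly three heavy-atom neighbours.
Check the 7 heavy atoms by environment: 3× C (D2) → no; 1× C (D3) → match; 2× N (D1) → no; 1× S (D1) → no.
That gives 1 matching atom.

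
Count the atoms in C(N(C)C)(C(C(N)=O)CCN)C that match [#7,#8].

4

The query [#7,#8] means: nitrogen or oxygen (comma = OR).
Check the 12 heavy atoms by environment: 8× C → no; 3× N → match; 1× O → match.
Summing the matching environments: 3 + 1 = 4 matching atoms.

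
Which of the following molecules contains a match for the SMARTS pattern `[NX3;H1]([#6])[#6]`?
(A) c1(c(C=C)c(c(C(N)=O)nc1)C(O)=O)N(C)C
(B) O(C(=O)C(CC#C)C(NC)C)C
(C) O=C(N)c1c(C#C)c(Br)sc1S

[NX3;H1]([#6])[#6] describes a trivalent nitrogen with one H, bonded to two carbons (a secondary amine).
(A) has a dimethylamino group (-N(CH3)2) but the nitrogen has H0, not H1.
(B) contains an N-methylamino group (-NHCH3), which satisfies every atom and bond constraint.
(C) has a primary amide (-C(=O)NH2) but the -C(=O)NH2 nitrogen has H2, not H1.
So the answer is (B).

B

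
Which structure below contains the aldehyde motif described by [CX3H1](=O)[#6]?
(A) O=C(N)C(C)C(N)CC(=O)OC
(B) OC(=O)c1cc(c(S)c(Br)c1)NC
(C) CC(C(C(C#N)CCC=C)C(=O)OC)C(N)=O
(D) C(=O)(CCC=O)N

[CX3H1](=O)[#6] describes an sp2 carbon with one H, double-bonded to O and single-bonded to carbon (an aldehyde).
(A) has a methyl-ester group (-C(=O)OCH3) but the carbonyl carbon has H0, not H1.
(B) has a carboxylic acid group (-C(=O)OH) but the carbonyl carbon has H0 and is bonded to O, not H1.
(C) has a methyl-ester group (-C(=O)OCH3) but the carbonyl carbon has H0, not H1.
(D) contains an aldehyde (-CHO), which satisfies every atom and bond constraint.
So the answer is (D).

D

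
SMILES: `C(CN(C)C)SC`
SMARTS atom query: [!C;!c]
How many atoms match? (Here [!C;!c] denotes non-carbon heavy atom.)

Check the 7 heavy atoms by environment: 5× C → no; 1× N → match; 1× S → match.
Summing the matching environments: 1 + 1 = 2 matching atoms.

2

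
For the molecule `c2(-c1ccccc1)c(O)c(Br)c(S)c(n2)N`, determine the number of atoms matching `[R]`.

12

The query [R] means: R matches any atom that is part of a ring.
Check the 16 heavy atoms by environment: 1× n (aromatic, in 6-ring) → match; 11× c (aromatic, in 6-ring) → match; 1× O (acyclic) → no; 1× N (acyclic) → no; 1× Br (acyclic) → no; 1× S (acyclic) → no.
Summing the matching environments: 1 + 11 = 12 matching atoms.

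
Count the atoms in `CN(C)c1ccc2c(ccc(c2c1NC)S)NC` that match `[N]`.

Check the 18 heavy atoms by environment: 10× c (aromatic) → no; 3× N → match; 4× C → no; 1× S → no.
That gives 3 matching atoms.

3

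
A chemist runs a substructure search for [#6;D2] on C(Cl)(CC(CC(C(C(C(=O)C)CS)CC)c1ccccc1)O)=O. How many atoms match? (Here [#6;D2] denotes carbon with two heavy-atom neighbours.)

Check the 23 heavy atoms by environment: 4× C (D2) → match; 6× C (D3) → no; 3× O (D1) → no; 1× Cl (D1) → no; 2× C (D1) → no; 1× c (aromatic, D3) → no; 5× c (aromatic, D2) → match; 1× S (D1) → no.
Summing the matching environments: 4 + 5 = 9 matching atoms.

9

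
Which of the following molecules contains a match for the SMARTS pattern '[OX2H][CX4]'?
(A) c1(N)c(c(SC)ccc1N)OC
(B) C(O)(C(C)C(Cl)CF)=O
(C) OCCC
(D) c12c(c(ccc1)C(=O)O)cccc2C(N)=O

C

[OX2H][CX4] describes a hydroxyl oxygen bound to an sp3 (X4) carbon (an aliphatic alcohol).
(A) has a methoxy ether (-OCH3) but the oxygen has H0 (ether), not H1.
(B) has a carboxylic acid group (-C(=O)OH) but the -OH is on a CX3 carbonyl carbon, not a CX4 carbon.
(C) contains a hydroxyl group (-OH), which satisfies every atom and bond constraint.
(D) has a carboxylic acid group (-C(=O)OH) but the -OH is on a CX3 carbonyl carbon, not a CX4 carbon.
So the answer is (C).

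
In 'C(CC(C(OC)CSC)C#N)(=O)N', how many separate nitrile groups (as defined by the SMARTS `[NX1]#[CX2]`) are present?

1

[NX1]#[CX2] is the SMARTS for a nitrile: a nitrogen triple-bonded to a two-connected carbon.
Exactly one fragment in the molecule meets all constraints, giving 1 match.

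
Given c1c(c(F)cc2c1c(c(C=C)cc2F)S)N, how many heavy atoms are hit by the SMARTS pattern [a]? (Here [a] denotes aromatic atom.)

10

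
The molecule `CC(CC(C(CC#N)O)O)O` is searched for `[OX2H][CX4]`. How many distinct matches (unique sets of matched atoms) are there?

[OX2H][CX4] is the SMARTS for an aliphatic alcohol: a hydroxyl oxygen bound to an sp3 (X4) carbon.
The molecule carries 3 separate instances of a hydroxyl group (-OH) meeting every constraint; each maps to a distinct set of atoms, giving 3 matches.

3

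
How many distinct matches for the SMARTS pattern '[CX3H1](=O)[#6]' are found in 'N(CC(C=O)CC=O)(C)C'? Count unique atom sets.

[CX3H1](=O)[#6] is the SMARTS for an aldehyde: an sp2 carbon with one H, double-bonded to O and single-bonded to carbon.
The molecule carries 2 separate instances of an aldehyde (-CHO) meeting every constraint; each maps to a distinct set of atoms, giving 2 matches.

2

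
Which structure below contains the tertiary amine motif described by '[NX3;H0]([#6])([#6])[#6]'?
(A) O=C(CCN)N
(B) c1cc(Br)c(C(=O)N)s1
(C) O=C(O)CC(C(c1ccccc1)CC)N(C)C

C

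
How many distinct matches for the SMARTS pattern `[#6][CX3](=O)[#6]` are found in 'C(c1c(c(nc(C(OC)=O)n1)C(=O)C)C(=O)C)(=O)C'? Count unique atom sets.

3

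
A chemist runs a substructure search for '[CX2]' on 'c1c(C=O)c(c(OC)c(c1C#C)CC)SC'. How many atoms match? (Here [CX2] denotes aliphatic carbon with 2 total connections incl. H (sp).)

2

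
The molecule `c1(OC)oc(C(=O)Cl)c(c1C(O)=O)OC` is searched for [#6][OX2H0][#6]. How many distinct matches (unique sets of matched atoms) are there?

2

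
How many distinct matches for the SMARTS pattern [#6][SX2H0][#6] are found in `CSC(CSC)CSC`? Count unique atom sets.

3

[#6][SX2H0][#6] is the SMARTS for a thioether: an aliphatic sulfur bridging two carbons with no H on the sulfur.
The molecule carries 3 separate instances of a methylthio ether (-SCH3) meeting every constraint; each maps to a distinct set of atoms, giving 3 matches.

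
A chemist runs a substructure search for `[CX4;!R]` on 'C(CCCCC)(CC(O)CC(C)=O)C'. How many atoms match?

11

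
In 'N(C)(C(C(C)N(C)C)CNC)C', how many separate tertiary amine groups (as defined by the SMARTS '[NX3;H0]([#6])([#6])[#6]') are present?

2

[NX3;H0]([#6])([#6])[#6] is the SMARTS for a tertiary amine: a trivalent nitrogen with no H, bonded to three carbons.
The molecule carries 2 separate instances of a dimethylamino group (-N(CH3)2) meeting every constraint; each maps to a distinct set of atoms, giving 2 matches.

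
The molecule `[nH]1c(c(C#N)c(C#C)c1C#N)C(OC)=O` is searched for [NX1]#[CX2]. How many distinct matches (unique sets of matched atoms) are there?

[NX1]#[CX2] is the SMARTS for a nitrile: a nitrogen triple-bonded to a two-connected carbon.
The molecule carries 2 separate instances of a nitrile (-C#N) meeting every constraint; each maps to a distinct set of atoms, giving 2 matches.

2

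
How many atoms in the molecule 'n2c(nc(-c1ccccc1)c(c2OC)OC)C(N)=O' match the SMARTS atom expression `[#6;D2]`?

The query [#6;D2] means: any carbon bonded to exactly two heavy atoms.
Check the 19 heavy atoms by environment: 2× n (aromatic, D2) → no; 5× c (aromatic, D3) → no; 1× C (D3) → no; 1× O (D1) → no; 1× N (D1) → no; 2× O (D2) → no; 2× C (D1) → no; 5× c (aromatic, D2) → match.
That gives 5 matching atoms.

5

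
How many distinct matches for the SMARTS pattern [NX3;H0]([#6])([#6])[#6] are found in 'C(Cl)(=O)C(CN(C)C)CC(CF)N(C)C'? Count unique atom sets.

[NX3;H0]([#6])([#6])[#6] is the SMARTS for a tertiary amine: a trivalent nitrogen with no H, bonded to three carbons.
The molecule carries 2 separate instances of a dimethylamino group (-N(CH3)2) meeting every constraint; each maps to a distinct set of atoms, giving 2 matches.

2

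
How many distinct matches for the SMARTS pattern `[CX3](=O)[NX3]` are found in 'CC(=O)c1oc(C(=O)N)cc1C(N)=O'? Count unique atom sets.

[CX3](=O)[NX3] is the SMARTS for an amide: a carbonyl carbon bonded to a trivalent nitrogen.
The molecule carries 2 separate instances of a primary amide (-C(=O)NH2) meeting every constraint; each maps to a distinct set of atoms, giving 2 matches.

2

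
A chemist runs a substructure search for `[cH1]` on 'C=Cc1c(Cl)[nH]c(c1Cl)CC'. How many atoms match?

0

The query [cH1] means: aromatic carbon bearing exactly one hydrogen.
Check the 11 heavy atoms by environment: 1× n (aromatic, H1) → no; 4× c (aromatic, H0) → no; 2× Cl (H0) → no; 1× C (H1) → no; 2× C (H2) → no; 1× C (H3) → no.
No environment satisfies the query, so 0 matching atoms.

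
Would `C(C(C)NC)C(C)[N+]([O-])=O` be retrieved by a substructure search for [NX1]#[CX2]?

No

The pattern [NX1]#[CX2] describes a nitrogen triple-bonded to a two-connected carbon — a nitrile.
The closest candidate here is a nitro group (-[N+](=O)[O-]), but there is no C#N triple bond. No other fragment satisfies the full query, so there is no match.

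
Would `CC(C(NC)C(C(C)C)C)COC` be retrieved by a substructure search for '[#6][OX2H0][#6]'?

The pattern [#6][OX2H0][#6] describes an aliphatic oxygen bridging two carbons with no H on the oxygen — an ether.
The molecule carries a methoxy ether (-OCH3), whose atoms satisfy every constraint of the query, so the pattern matches.

Yes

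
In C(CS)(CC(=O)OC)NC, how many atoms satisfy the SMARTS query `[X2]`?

2

The query [X2] means: any atom with exactly two total connections (bonds + H).
Check the 10 heavy atoms by environment: 5× C (X4) → no; 1× S (X2) → match; 1× C (X3) → no; 1× O (X1) → no; 1× O (X2) → match; 1× N (X3) → no.
Summing the matching environments: 1 + 1 = 2 matching atoms.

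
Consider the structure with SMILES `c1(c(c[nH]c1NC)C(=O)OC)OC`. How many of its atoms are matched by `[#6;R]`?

4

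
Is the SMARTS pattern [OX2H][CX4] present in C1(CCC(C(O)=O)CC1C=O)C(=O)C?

No

The pattern [OX2H][CX4] describes a hydroxyl oxygen bound to an sp3 (X4) carbon — an aliphatic alcohol.
The closest candidate here is a carboxylic acid group (-C(=O)OH), but the -OH is on a CX3 carbonyl carbon, not a CX4 carbon. No other fragment satisfies the full query, so there is no match.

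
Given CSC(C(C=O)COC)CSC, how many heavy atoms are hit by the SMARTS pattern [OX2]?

1

Check the 12 heavy atoms by environment: 7× C (X4) → no; 2× S (X2) → no; 1× C (X3) → no; 1× O (X1) → no; 1× O (X2) → match.
That gives 1 matching atom.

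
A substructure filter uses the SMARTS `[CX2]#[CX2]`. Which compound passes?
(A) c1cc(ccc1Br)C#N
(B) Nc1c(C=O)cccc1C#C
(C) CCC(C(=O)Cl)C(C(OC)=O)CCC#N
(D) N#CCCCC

[CX2]#[CX2] describes a carbon-carbon triple bond (an alkyne).
(A) has a nitrile (-C#N) but the triple bond is C#N, not C#C.
(B) contains an ethynyl group (-C#CH), which satisfies every atom and bond constraint.
(C) has a nitrile (-C#N) but the triple bond is C#N, not C#C.
(D) has a nitrile (-C#N) but the triple bond is C#N, not C#C.
So the answer is (B).

B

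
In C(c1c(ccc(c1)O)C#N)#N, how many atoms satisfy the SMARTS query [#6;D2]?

5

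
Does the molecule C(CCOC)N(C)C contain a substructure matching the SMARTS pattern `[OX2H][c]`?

The pattern [OX2H][c] describes a hydroxyl oxygen attached to an aromatic carbon — a phenol.
The closest candidate here is a methoxy ether (-OCH3), but the oxygen has H0, not H1. No other fragment satisfies the full query, so there is no match.

No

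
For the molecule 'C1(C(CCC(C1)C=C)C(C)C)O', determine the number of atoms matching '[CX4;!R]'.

3

The query [CX4;!R] means: aliphatic carbon with four total connections, not in a ring.
Check the 12 heavy atoms by environment: 6× C (X4, in 6-ring) → no; 3× C (X4, acyclic) → match; 2× C (X3, acyclic) → no; 1× O (X2, acyclic) → no.
That gives 3 matching atoms.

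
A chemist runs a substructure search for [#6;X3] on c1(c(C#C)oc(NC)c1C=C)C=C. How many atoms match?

8

The query [#6;X3] means: any carbon (aromatic or not) with three total connections.
Check the 13 heavy atoms by environment: 1× o (aromatic, X2) → no; 4× c (aromatic, X3) → match; 2× C (X2) → no; 4× C (X3) → match; 1× N (X3) → no; 1× C (X4) → no.
Summing the matching environments: 4 + 4 = 8 matching atoms.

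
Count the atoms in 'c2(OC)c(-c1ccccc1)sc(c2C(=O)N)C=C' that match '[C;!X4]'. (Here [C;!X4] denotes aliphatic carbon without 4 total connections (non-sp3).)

3

The query [C;!X4] means: aliphatic carbon that does not have four total connections.
Check the 18 heavy atoms by environment: 1× s (aromatic, X2) → no; 10× c (aromatic, X3) → no; 3× C (X3) → match; 1× O (X1) → no; 1× N (X3) → no; 1× O (X2) → no; 1× C (X4) → no.
That gives 3 matching atoms.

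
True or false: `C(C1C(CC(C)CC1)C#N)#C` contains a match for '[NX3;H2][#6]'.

False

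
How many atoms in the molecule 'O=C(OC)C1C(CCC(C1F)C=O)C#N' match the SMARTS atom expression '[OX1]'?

The query [OX1] means: aliphatic oxygen with one total connection — typically a carbonyl =O or an oxide.
Check the 15 heavy atoms by environment: 7× C (X4) → no; 1× F (X1) → no; 2× C (X3) → no; 2× O (X1) → match; 1× O (X2) → no; 1× C (X2) → no; 1× N (X1) → no.
That gives 2 matching atoms.

2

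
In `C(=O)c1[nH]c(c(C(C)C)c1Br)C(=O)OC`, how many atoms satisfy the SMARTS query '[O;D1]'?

Check the 15 heavy atoms by environment: 1× n (aromatic, D2) → no; 4× c (aromatic, D3) → no; 1× Br (D1) → no; 2× C (D3) → no; 2× O (D1) → match; 1× O (D2) → no; 3× C (D1) → no; 1× C (D2) → no.
That gives 2 matching atoms.

2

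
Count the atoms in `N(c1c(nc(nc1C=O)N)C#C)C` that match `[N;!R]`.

Check the 13 heavy atoms by environment: 2× n (aromatic, in 6-ring) → no; 4× c (aromatic, in 6-ring) → no; 2× N (acyclic) → match; 4× C (acyclic) → no; 1× O (acyclic) → no.
That gives 2 matching atoms.

2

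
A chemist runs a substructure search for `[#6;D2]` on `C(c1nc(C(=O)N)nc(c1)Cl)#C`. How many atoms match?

2

The query [#6;D2] means: any carbon bonded to exactly two heavy atoms.
Check the 12 heavy atoms by environment: 2× n (aromatic, D2) → no; 3× c (aromatic, D3) → no; 1× c (aromatic, D2) → match; 1× C (D3) → no; 1× O (D1) → no; 1× N (D1) → no; 1× C (D2) → match; 1× C (D1) → no; 1× Cl (D1) → no.
Summing the matching environments: 1 + 1 = 2 matching atoms.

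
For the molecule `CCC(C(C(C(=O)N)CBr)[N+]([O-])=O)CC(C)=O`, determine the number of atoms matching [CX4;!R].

8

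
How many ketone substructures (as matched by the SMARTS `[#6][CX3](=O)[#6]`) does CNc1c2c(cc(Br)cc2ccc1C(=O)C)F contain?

[#6][CX3](=O)[#6] is the SMARTS for a ketone: a carbonyl carbon (no H) flanked by two carbons.
Exactly one fragment in the molecule meets all constraints, giving 1 match.

1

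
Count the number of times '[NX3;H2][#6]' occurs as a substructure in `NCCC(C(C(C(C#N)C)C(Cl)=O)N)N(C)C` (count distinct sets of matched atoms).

2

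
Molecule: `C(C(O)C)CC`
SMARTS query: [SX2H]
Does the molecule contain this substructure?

No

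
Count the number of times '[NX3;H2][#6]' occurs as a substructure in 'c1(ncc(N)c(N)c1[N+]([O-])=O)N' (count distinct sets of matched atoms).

3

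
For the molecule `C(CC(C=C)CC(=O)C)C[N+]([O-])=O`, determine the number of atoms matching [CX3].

Check the 13 heavy atoms by environment: 6× C (X4) → no; 1× N (charge +1, X3) → no; 1× O (charge -1, X1) → no; 2× O (X1) → no; 3× C (X3) → match.
That gives 3 matching atoms.

3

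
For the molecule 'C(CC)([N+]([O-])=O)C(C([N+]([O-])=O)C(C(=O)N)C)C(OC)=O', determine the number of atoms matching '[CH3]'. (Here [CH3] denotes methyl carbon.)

3

The query [CH3] means: aliphatic carbon with exactly three hydrogens.
Check the 20 heavy atoms by environment: 3× C (H3) → match; 1× C (H2) → no; 4× C (H1) → no; 2× N (charge +1, H0) → no; 2× O (charge -1, H0) → no; 5× O (H0) → no; 2× C (H0) → no; 1× N (H2) → no.
That gives 3 matching atoms.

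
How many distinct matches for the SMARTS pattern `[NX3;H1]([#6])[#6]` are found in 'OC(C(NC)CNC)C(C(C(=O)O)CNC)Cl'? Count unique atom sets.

3

[NX3;H1]([#6])[#6] is the SMARTS for a secondary amine: a trivalent nitrogen with one H, bonded to two carbons.
The molecule carries 3 separate instances of an N-methylamino group (-NHCH3) meeting every constraint; each maps to a distinct set of atoms, giving 3 matches.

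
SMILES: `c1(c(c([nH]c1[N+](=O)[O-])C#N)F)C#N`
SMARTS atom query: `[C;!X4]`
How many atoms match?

The query [C;!X4] means: aliphatic carbon that does not have four total connections.
Check the 13 heavy atoms by environment: 1× n (aromatic, X3) → no; 4× c (aromatic, X3) → no; 1× N (charge +1, X3) → no; 1× O (charge -1, X1) → no; 1× O (X1) → no; 2× C (X2) → match; 2× N (X1) → no; 1× F (X1) → no.
That gives 2 matching atoms.

2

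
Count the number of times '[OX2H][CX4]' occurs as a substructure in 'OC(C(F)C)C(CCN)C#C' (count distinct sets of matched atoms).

[OX2H][CX4] is the SMARTS for an aliphatic alcohol: a hydroxyl oxygen bound to an sp3 (X4) carbon.
Exactly one fragment in the molecule meets all constraints, giving 1 match.

1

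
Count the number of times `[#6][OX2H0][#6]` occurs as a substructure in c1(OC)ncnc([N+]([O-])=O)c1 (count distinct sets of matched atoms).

[#6][OX2H0][#6] is the SMARTS for an ether: an aliphatic oxygen bridging two carbons with no H on the oxygen.
Exactly one fragment in the molecule meets all constraints, giving 1 match.

1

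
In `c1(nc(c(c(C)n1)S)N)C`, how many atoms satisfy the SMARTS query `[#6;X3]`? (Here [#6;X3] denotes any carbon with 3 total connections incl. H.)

4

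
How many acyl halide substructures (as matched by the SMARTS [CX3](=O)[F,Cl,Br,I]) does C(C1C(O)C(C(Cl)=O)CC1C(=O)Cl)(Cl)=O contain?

[CX3](=O)[F,Cl,Br,I] is the SMARTS for an acyl halide: a carbonyl carbon bonded to a halogen.
The molecule carries 3 separate instances of an acyl chloride (-C(=O)Cl) meeting every constraint; each maps to a distinct set of atoms, giving 3 matches.

3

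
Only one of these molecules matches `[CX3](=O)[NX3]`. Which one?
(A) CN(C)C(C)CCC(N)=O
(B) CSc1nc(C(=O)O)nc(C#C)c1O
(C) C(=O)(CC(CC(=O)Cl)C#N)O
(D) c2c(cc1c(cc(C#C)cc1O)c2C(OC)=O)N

A

[CX3](=O)[NX3] describes a carbonyl carbon bonded to a trivalent nitrogen (an amide).
(A) contains a primary amide (-C(=O)NH2), which satisfies every atom and bond constraint.
(B) has a carboxylic acid group (-C(=O)OH) but the carbonyl is bonded to O, not to an NX3 nitrogen.
(C) has a nitrile (-C#N) but the nitrile N is NX1 (triple-bonded), not NX3.
(D) has a primary amino group (-NH2) but the -NH2 is not attached to a carbonyl carbon.
So the answer is (A).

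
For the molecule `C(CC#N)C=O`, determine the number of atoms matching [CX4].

2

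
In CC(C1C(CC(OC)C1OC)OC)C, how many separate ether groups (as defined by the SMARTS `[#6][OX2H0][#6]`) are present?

[#6][OX2H0][#6] is the SMARTS for an ether: an aliphatic oxygen bridging two carbons with no H on the oxygen.
The molecule carries 3 separate instances of a methoxy ether (-OCH3) meeting every constraint; each maps to a distinct set of atoms, giving 3 matches.

3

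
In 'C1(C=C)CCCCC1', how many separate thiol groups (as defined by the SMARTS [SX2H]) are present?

0

[SX2H] is the SMARTS for a thiol: an aliphatic sulfur with two connections, one being H.
No fragment in the molecule satisfies every constraint, giving 0 matches.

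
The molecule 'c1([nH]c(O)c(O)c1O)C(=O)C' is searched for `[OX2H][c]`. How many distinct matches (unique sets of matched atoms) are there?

3

[OX2H][c] is the SMARTS for a phenol: a hydroxyl oxygen attached to an aromatic carbon.
The molecule carries 3 separate instances of a hydroxyl group (-OH) meeting every constraint; each maps to a distinct set of atoms, giving 3 matches.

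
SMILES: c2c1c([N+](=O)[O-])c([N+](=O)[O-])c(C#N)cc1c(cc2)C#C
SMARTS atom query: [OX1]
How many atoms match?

4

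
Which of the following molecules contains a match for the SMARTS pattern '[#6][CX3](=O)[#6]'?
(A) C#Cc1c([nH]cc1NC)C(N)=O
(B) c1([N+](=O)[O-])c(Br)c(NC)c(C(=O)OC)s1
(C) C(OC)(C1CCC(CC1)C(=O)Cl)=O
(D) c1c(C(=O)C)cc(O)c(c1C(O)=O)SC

D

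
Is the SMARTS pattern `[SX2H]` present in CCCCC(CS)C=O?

The pattern [SX2H] describes an aliphatic sulfur with two connections, one being H — a thiol.
The molecule carries a thiol (-SH), whose atoms satisfy every constraint of the query, so the pattern matches.

Yes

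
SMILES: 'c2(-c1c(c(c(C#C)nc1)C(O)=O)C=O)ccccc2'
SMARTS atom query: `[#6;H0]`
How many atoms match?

7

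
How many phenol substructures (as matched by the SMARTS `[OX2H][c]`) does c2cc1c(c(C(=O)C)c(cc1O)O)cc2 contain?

[OX2H][c] is the SMARTS for a phenol: a hydroxyl oxygen attached to an aromatic carbon.
The molecule carries 2 separate instances of a hydroxyl group (-OH) meeting every constraint; each maps to a distinct set of atoms, giving 2 matches.

2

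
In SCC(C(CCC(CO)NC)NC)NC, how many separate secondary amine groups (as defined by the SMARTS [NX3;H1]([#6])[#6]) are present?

3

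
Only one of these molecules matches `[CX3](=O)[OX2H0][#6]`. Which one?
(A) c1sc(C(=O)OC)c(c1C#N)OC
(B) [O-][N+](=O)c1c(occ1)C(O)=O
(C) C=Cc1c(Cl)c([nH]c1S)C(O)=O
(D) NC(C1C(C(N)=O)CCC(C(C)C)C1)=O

A

[CX3](=O)[OX2H0][#6] describes a carbonyl carbon bonded to an oxygen that is itself bonded to carbon (no H on that O) (an ester).
(A) contains a methyl-ester group (-C(=O)OCH3), which satisfies every atom and bond constraint.
(B) has a carboxylic acid group (-C(=O)OH) but the singly-bonded O carries H (OX2H1, not H0).
(C) has a carboxylic acid group (-C(=O)OH) but the singly-bonded O carries H (OX2H1, not H0).
(D) has a primary amide (-C(=O)NH2) but the carbonyl is bonded to N, not to an O-C linkage.
So the answer is (A).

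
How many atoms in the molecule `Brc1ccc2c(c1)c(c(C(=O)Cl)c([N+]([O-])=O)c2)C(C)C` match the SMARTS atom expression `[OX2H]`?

0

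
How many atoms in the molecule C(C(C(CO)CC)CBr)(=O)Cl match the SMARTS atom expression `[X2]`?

The query [X2] means: any atom with exactly two total connections (bonds + H).
Check the 11 heavy atoms by environment: 6× C (X4) → no; 1× O (X2) → match; 1× C (X3) → no; 1× O (X1) → no; 1× Cl (X1) → no; 1× Br (X1) → no.
That gives 1 matching atom.

1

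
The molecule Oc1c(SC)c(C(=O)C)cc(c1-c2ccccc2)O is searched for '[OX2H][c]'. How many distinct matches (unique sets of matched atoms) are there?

[OX2H][c] is the SMARTS for a phenol: a hydroxyl oxygen attached to an aromatic carbon.
The molecule carries 2 separate instances of a hydroxyl group (-OH) meeting every constraint; each maps to a distinct set of atoms, giving 2 matches.

2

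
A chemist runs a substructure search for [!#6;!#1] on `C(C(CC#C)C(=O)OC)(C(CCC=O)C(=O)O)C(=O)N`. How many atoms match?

Check the 20 heavy atoms by environment: 13× C → no; 6× O → match; 1× N → match.
Summing the matching environments: 6 + 1 = 7 matching atoms.

7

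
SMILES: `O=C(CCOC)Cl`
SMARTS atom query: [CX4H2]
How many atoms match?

The query [CX4H2] means: sp3 carbon (X4) with exactly two hydrogens.
Check the 7 heavy atoms by environment: 2× C (H2, X4) → match; 1× C (H0, X3) → no; 1× O (H0, X1) → no; 1× Cl (H0, X1) → no; 1× O (H0, X2) → no; 1× C (H3, X4) → no.
That gives 2 matching atoms.

2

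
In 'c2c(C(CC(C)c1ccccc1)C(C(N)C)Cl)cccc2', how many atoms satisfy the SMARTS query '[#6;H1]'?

Check the 21 heavy atoms by environment: 2× C (H3) → no; 4× C (H1) → match; 1× C (H2) → no; 2× c (aromatic, H0) → no; 10× c (aromatic, H1) → match; 1× N (H2) → no; 1× Cl (H0) → no.
Summing the matching environments: 4 + 10 = 14 matching atoms.

14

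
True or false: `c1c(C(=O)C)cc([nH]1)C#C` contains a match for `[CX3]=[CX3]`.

The pattern [CX3]=[CX3] describes a non-aromatic C=C double bond between two sp2 carbons — an alkene.
The closest candidate here is an ethynyl group (-C#CH), but the C-C bond is a triple bond, not a double bond. No other fragment satisfies the full query, so there is no match.

False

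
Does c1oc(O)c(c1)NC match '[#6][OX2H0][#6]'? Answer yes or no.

No

The pattern [#6][OX2H0][#6] describes an aliphatic oxygen bridging two carbons with no H on the oxygen — an ether.
The closest candidate here is a hydroxyl group (-OH), but the oxygen has H1, not H0 bridging two carbons. No other fragment satisfies the full query, so there is no match.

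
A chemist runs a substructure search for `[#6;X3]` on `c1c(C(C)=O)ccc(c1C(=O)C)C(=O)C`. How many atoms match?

9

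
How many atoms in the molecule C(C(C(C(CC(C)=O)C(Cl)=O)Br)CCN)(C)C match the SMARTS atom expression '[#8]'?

2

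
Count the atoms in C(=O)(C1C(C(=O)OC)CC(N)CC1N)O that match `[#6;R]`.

6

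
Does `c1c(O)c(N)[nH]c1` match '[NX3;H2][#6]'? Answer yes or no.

Yes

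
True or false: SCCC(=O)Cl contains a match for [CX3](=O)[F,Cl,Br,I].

The pattern [CX3](=O)[F,Cl,Br,I] describes a carbonyl carbon bonded to a halogen — an acyl halide.
The molecule carries an acyl chloride (-C(=O)Cl), whose atoms satisfy every constraint of the query, so the pattern matches.

True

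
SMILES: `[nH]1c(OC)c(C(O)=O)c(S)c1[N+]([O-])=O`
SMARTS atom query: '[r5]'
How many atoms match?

5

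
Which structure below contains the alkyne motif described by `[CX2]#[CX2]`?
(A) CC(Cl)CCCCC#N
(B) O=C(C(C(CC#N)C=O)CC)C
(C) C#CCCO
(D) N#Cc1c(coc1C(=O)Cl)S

C

[CX2]#[CX2] describes a carbon-carbon triple bond (an alkyne).
(A) has a nitrile (-C#N) but the triple bond is C#N, not C#C.
(B) has a nitrile (-C#N) but the triple bond is C#N, not C#C.
(C) contains an ethynyl group (-C#CH), which satisfies every atom and bond constraint.
(D) has a nitrile (-C#N) but the triple bond is C#N, not C#C.
So the answer is (C).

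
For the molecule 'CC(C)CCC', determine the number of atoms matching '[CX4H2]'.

2

Check the 6 heavy atoms by environment: 2× C (H2, X4) → match; 3× C (H3, X4) → no; 1× C (H1, X4) → no.
That gives 2 matching atoms.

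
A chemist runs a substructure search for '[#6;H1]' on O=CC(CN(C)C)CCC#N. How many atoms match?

2

Check the 11 heavy atoms by environment: 3× C (H2) → no; 2× C (H1) → match; 1× O (H0) → no; 1× C (H0) → no; 2× N (H0) → no; 2× C (H3) → no.
That gives 2 matching atoms.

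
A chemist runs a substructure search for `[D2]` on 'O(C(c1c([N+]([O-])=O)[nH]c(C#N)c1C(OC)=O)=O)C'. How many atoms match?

The query [D2] means: atom with exactly two heavy-atom neighbours.
Check the 18 heavy atoms by environment: 1× n (aromatic, D2) → match; 4× c (aromatic, D3) → no; 1× N (charge +1, D3) → no; 1× O (charge -1, D1) → no; 3× O (D1) → no; 1× C (D2) → match; 1× N (D1) → no; 2× C (D3) → no; 2× O (D2) → match; 2× C (D1) → no.
Summing the matching environments: 1 + 1 + 2 = 4 matching atoms.

4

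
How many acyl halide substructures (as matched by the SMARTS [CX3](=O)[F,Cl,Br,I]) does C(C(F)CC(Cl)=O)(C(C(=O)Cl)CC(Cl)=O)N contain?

[CX3](=O)[F,Cl,Br,I] is the SMARTS for an acyl halide: a carbonyl carbon bonded to a halogen.
The molecule carries 3 separate instances of an acyl chloride (-C(=O)Cl) meeting every constraint; each maps to a distinct set of atoms, giving 3 matches.

3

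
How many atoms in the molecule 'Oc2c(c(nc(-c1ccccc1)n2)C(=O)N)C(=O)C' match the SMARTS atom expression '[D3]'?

The query [D3] means: atom with exactly three heavy-atom neighbours.
Check the 19 heavy atoms by environment: 2× n (aromatic, D2) → no; 5× c (aromatic, D3) → match; 2× C (D3) → match; 3× O (D1) → no; 1× C (D1) → no; 1× N (D1) → no; 5× c (aromatic, D2) → no.
Summing the matching environments: 5 + 2 = 7 matching atoms.

7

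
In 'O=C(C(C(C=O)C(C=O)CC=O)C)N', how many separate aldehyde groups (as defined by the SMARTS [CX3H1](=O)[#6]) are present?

3

[CX3H1](=O)[#6] is the SMARTS for an aldehyde: an sp2 carbon with one H, double-bonded to O and single-bonded to carbon.
The molecule carries 3 separate instances of an aldehyde (-CHO) meeting every constraint; each maps to a distinct set of atoms, giving 3 matches.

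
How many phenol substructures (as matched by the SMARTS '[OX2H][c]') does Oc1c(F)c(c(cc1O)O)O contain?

[OX2H][c] is the SMARTS for a phenol: a hydroxyl oxygen attached to an aromatic carbon.
The molecule carries 4 separate instances of a hydroxyl group (-OH) meeting every constraint; each maps to a distinct set of atoms, giving 4 matches.

4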